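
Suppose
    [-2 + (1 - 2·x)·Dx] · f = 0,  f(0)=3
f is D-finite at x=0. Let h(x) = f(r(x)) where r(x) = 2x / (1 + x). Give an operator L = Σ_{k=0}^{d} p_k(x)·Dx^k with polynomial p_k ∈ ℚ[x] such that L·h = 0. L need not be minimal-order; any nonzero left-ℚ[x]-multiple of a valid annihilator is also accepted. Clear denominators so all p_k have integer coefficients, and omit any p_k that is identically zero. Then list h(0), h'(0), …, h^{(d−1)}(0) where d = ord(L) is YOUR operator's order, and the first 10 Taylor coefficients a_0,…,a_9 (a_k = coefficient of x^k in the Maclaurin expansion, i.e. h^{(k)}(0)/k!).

L = 4 + (-1 + 2·x + 3·x^2)·Dx  (order 1).
h: a_k = 3, 12, 36, 108, 324, 972, 2916, 8748, 26244, 78732, …
ICs: h(0) = 3.

f: a_k = 3, 6, 12, 24, 48, 96, 192, 384, 768, 1536, …
Substitute x→r, Dx→(1/r')Dx; clear ⇒ L₀.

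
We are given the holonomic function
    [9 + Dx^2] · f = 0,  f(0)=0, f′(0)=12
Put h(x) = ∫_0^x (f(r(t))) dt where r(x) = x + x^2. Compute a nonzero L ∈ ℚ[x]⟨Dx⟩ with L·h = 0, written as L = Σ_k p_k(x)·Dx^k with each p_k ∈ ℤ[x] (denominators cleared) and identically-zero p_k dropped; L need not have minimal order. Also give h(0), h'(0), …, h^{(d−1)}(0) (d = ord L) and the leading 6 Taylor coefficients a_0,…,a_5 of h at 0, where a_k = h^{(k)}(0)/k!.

f: a_k = 0, 12, 0, -18, 0, 81/10, …
f∘r: x↦r, Dx↦Dx/r' in L_f ⇒ L₀.
Integrate: L := L₀·Dx.
L = (9 + 54·x + 108·x^2 + 72·x^3)·Dx - 2·Dx^2 + (1 + 2·x)·Dx^3  (order 3).
h: a_k = 0, 0, 6, 4, -9/2, -54/5, …
ICs: h(0) = 0, h′(0) = 0, h′′(0) = 12.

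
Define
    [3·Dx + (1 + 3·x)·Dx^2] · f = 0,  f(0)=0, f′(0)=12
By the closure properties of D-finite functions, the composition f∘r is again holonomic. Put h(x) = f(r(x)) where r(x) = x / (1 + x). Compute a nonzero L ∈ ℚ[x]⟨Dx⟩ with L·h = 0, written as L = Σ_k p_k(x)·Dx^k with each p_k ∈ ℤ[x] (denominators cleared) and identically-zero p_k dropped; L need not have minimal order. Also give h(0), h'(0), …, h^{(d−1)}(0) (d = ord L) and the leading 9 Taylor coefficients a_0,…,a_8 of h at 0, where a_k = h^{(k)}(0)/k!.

L = (5 + 8·x)·Dx + (1 + 5·x + 4·x^2)·Dx^2  (order 2).
h: a_k = 0, 12, -30, 84, -255, 4092/5, -2730, 65532/7, -65535/2, …
ICs: h(0) = 0, h′(0) = 12.

f: a_k = 0, 12, -18, 36, -81, 972/5, -486, 8748/7, -6561/2, …
L₀ from L_f via x↦r, Dx↦r'^{-1}Dx.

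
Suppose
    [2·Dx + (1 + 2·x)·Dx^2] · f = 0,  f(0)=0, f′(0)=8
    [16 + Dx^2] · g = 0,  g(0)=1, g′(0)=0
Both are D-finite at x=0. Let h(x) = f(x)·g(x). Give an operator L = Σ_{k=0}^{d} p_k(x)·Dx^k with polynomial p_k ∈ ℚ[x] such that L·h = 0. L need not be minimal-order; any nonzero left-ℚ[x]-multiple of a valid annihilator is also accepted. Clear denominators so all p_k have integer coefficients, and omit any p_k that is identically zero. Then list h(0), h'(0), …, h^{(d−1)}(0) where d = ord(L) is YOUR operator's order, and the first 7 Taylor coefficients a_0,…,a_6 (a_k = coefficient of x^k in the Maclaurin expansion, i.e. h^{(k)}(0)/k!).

L = (2688 + 27648·x + 93184·x^2 + 131072·x^3 + 65536·x^4) + (896 + 5888·x + 12288·x^2 + 8192·x^3)·Dx + (408 + 3712·x + 11904·x^2 + 16384·x^3 + 8192·x^4)·Dx^2 + (56 + 368·x + 768·x^2 + 512·x^3)·Dx^3 + (15 + 124·x + 380·x^2 + 512·x^3 + 256·x^4)·Dx^4  (order 4).
h: a_k = 0, 8, -8, -160/3, 48, 128/5, 0, …
ICs: h(0) = 0, h′(0) = 8, h′′(0) = -16, h′′′(0) = -320.

f: a_k = 0, 8, -8, 32/3, -16, 128/5, -128/3, …
g: a_k = 1, 0, -8, 0, 32/3, 0, -256/45, …
Product ⇒ symmetric product L₀, ord ≤ 4.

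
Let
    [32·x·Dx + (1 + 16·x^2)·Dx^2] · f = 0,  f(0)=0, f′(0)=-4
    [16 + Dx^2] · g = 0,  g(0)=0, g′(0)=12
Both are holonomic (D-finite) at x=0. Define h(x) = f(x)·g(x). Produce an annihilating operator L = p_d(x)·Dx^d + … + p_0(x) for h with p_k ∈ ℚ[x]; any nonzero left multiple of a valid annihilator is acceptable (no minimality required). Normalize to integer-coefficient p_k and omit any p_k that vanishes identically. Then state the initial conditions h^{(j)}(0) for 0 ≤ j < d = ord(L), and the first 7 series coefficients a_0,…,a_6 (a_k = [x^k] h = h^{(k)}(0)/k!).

f: a_k = 0, -4, 0, 64/3, 0, -1024/5, 0, …
g: a_k = 0, 12, 0, -32, 0, 128/5, 0, …
Product ⇒ symmetric product L₀, ord ≤ 4.
L = (1280 + 53248·x^2 + 360448·x^4 + 2097152·x^6 + 8388608·x^8) + (1536·x + 40960·x^3 + 393216·x^5 + 2097152·x^7)·Dx + (96 + 4096·x^2 + 36864·x^4 + 262144·x^6 + 1048576·x^8)·Dx^2 + (96·x + 2560·x^3 + 24576·x^5 + 131072·x^7)·Dx^3 + (1 + 48·x^2 + 896·x^4 + 8192·x^6 + 32768·x^8)·Dx^4  (order 4).
h: a_k = 0, 0, -48, 0, 384, 0, -9728/3, …
ICs: h(0) = 0, h′(0) = 0, h′′(0) = -96, h′′′(0) = 0.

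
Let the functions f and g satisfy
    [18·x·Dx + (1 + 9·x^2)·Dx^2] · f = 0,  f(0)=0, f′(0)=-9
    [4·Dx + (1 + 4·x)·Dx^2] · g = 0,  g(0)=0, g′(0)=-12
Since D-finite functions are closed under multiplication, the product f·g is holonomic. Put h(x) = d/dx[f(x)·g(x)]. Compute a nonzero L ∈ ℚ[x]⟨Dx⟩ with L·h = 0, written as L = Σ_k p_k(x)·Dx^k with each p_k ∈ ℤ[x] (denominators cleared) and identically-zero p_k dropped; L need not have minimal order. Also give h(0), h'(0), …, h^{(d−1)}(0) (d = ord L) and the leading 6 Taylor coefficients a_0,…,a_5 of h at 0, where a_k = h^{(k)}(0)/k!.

f: a_k = 0, -9, 0, 27, 0, -729/5, …
g: a_k = 0, -12, 24, -64, 192, -3072/5, …
Product ⇒ symmetric product L₀, ord ≤ 4.
h=h₀': d/dx-closure on L₀ ⇒ L.
L = (2448 + 17280·x + 76464·x^2 + 518400·x^3 + 1399680·x^4 + 2426112·x^5 + 1679616·x^7) + (452 + 10800·x + 98028·x^2 + 491184·x^3 + 1840320·x^4 + 4339008·x^5 + 6531840·x^6 + 1259712·x^7 + 5878656·x^8)·Dx + (136 + 1912·x + 18576·x^2 + 103608·x^3 + 389448·x^4 + 1100304·x^5 + 2239488·x^6 + 3277584·x^7 + 1259712·x^8 + 3359232·x^9)·Dx^2 + (13 + 176·x + 1234·x^2 + 6048·x^3 + 22833·x^4 + 68688·x^5 + 154224·x^6 + 279936·x^7 + 399492·x^8 + 209952·x^9 + 419904·x^10)·Dx^3  (order 3).
h: a_k = 0, 216, -648, 1008, -5400, 166536/5, …
ICs: h(0) = 0, h′(0) = 216, h′′(0) = -1296.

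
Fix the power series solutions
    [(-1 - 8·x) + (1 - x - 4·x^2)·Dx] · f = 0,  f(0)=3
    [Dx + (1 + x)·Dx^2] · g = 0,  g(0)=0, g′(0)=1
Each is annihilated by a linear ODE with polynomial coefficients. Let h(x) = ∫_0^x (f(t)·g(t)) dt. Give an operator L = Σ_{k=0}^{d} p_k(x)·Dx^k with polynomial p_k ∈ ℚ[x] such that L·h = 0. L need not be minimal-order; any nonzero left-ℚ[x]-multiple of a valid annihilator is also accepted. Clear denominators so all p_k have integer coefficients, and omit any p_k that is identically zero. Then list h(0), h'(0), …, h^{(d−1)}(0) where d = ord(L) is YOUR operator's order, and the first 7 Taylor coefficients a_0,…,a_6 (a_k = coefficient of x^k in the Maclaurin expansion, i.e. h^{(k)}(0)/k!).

f: a_k = 3, 3, 15, 27, 87, 195, 543, …
g: a_k = 0, 1, -1/2, 1/3, -1/4, 1/5, -1/6, …
Sym-product of L_f,L_g gives L₀ (≤ ord 2).
h=∫₀ˣh₀: take L = L₀·Dx.
L = (9 + 16·x)·Dx + (1 + 19·x + 20·x^2)·Dx^2 + (-1 + 5·x^2 + 4·x^3)·Dx^3  (order 3).
h: a_k = 0, 0, 3/2, 1/2, 29/8, 79/20, 1567/120, …
ICs: h(0) = 0, h′(0) = 0, h′′(0) = 3.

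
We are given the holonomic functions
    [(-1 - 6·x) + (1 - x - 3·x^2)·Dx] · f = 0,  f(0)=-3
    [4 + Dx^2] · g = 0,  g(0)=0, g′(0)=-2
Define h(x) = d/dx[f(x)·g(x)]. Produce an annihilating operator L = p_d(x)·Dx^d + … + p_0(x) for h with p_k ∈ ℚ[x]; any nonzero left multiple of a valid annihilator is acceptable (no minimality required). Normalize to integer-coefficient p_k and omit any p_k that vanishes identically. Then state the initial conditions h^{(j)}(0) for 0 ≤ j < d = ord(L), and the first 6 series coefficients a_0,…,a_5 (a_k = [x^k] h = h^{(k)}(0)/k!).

f: a_k = -3, -3, -12, -21, -57, -120, …
g: a_k = 0, -2, 0, 4/3, 0, -4/15, …
Product ⇒ symmetric product L₀, ord ≤ 2.
Derive L from L₀ (diff closure).
L = (10 - 16·x - 40·x^2 + 48·x^3 + 72·x^4) + (5 + 34·x + 36·x^2 + 72·x^3)·Dx + (-1 - x - x^2 + 12·x^3 + 18·x^4)·Dx^2  (order 2).
h: a_k = 6, 12, 60, 152, 494, 6384/5, …
ICs: h(0) = 6, h′(0) = 12.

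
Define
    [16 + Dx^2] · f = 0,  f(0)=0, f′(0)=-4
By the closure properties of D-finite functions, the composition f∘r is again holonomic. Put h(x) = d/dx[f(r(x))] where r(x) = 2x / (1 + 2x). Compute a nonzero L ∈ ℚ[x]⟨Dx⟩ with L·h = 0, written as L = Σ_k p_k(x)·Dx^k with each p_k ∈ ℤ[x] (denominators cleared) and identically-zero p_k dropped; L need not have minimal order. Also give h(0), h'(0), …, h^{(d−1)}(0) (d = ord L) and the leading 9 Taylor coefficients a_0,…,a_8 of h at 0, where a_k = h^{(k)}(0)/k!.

f: a_k = 0, -4, 0, 32/3, 0, -128/15, 0, 1024/315, 0, …
L₀ from L_f via x↦r, Dx↦r'^{-1}Dx.
h=h₀': d/dx-closure on L₀ ⇒ L.
L = (88 + 96·x + 96·x^2) + (12 + 72·x + 144·x^2 + 96·x^3)·Dx + (1 + 8·x + 24·x^2 + 32·x^3 + 16·x^4)·Dx^2  (order 2).
h: a_k = -8, 32, 160, -1792, 24704/3, -23040, 1260032/45, 5152768/45, -61650944/63, …
ICs: h(0) = -8, h′(0) = 32.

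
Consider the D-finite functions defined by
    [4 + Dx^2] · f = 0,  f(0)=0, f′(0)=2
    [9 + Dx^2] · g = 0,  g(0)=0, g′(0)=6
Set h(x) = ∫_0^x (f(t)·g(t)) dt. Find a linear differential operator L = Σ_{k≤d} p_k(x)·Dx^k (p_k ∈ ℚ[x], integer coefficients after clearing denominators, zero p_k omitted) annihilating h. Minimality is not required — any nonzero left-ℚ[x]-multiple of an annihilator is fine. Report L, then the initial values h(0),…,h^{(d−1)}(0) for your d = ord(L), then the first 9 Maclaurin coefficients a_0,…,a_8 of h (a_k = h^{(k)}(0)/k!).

L = 25·Dx + 26·Dx^3 + Dx^5  (order 5).
h: a_k = 0, 0, 0, 4, 0, -26/5, 0, 31/10, 0, …
ICs: h(0) = 0, h′(0) = 0, h′′(0) = 0, h′′′(0) = 24, h′′′′(0) = 0.

f: a_k = 0, 2, 0, -4/3, 0, 4/15, 0, -8/315, 0, …
g: a_k = 0, 6, 0, -9, 0, 81/20, 0, -243/280, 0, …
Product ⇒ symmetric product L₀, ord ≤ 4.
h=∫h₀ ⇒ L = L₀·Dx.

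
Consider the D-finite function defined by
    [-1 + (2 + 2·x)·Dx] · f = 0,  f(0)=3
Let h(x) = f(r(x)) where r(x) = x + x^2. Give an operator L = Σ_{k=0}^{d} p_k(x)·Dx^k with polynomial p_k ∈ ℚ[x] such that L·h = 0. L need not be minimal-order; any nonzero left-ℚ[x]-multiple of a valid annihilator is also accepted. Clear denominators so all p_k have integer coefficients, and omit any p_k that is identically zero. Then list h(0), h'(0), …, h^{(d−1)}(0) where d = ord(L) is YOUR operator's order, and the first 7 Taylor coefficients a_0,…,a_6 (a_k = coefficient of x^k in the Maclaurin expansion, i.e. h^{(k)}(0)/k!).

f: a_k = 3, 3/2, -3/8, 3/16, -15/128, 21/256, -63/1024, …
f∘r: x↦r, Dx↦Dx/r' in L_f ⇒ L₀.
L = (-1 - 2·x) + (2 + 2·x + 2·x^2)·Dx  (order 1).
h: a_k = 3, 3/2, 9/8, -9/16, 9/128, 45/256, -171/1024, …
ICs: h(0) = 3.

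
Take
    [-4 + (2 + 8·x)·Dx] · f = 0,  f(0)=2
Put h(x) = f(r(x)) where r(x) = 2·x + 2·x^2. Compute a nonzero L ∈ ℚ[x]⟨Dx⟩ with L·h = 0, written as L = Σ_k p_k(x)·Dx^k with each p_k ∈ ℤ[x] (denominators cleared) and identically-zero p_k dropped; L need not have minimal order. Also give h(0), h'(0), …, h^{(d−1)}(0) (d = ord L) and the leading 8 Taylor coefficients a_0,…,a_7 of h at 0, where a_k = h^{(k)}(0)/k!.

L = (-4 - 8·x) + (1 + 8·x + 8·x^2)·Dx  (order 1).
h: a_k = 2, 8, -8, 32, -144, 704, -3648, 19712, …
ICs: h(0) = 2.

f: a_k = 2, 4, -4, 8, -20, 56, -168, 528, …
L₀ from L_f via x↦r, Dx↦r'^{-1}Dx.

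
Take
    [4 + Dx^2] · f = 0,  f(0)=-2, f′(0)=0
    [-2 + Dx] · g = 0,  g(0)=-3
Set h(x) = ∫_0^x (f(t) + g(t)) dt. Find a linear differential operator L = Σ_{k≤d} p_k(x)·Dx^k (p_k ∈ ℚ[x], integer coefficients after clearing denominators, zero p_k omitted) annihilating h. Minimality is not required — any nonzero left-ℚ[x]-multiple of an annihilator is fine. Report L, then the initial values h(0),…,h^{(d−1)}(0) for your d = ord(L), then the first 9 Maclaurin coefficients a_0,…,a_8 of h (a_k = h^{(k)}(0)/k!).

L = -8·Dx + 4·Dx^2 - 2·Dx^3 + Dx^4  (order 4).
h: a_k = 0, -5, -3, -2/3, -1, -2/3, -2/15, -4/315, -1/105, …
ICs: h(0) = 0, h′(0) = -5, h′′(0) = -6, h′′′(0) = -4.

f: a_k = -2, 0, 4, 0, -4/3, 0, 8/45, 0, -4/315, …
g: a_k = -3, -6, -6, -4, -2, -4/5, -4/15, -8/105, -2/105, …
L₀ := lclm(L_f,L_g); ord L₀ ≤ 2+1.
h=∫₀ˣh₀: take L = L₀·Dx.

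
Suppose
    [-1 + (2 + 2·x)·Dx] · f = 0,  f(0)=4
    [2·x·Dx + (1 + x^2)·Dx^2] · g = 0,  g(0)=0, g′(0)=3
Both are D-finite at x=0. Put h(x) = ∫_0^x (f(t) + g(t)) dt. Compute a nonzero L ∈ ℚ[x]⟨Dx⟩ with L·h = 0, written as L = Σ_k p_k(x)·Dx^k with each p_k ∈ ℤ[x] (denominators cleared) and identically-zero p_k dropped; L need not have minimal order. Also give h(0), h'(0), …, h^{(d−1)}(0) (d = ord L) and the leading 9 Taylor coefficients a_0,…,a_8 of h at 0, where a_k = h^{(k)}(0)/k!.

f: a_k = 4, 2, -1/2, 1/4, -5/32, 7/64, -21/256, 33/512, -429/8192, …
g: a_k = 0, 3, 0, -1, 0, 3/5, 0, -3/7, 0, …
Sum ⇒ L₀ = lclm(L_f,L_g) in ℚ(x)⟨Dx⟩.
h=∫h₀ ⇒ L = L₀·Dx.
L = (-4 - 10·x + 12·x^2 + 6·x^3)·Dx^2 + (-11 - 16·x + 10·x^2 + 48·x^3 + 21·x^4)·Dx^3 + (-2 + 6·x + 12·x^2 + 12·x^3 + 14·x^4 + 6·x^5)·Dx^4  (order 4).
h: a_k = 0, 4, 5/2, -1/6, -3/16, -1/32, 227/1920, -3/256, -1305/28672, …
ICs: h(0) = 0, h′(0) = 4, h′′(0) = 5, h′′′(0) = -1.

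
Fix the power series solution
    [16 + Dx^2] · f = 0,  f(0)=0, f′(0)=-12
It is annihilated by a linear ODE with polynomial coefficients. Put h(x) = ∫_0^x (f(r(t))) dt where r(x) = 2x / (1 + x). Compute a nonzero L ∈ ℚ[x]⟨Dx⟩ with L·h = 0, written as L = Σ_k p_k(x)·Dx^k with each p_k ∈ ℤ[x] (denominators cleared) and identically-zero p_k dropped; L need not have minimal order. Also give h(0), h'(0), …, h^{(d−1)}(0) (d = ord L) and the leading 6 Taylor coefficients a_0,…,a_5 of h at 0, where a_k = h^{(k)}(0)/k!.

f: a_k = 0, -12, 0, 32, 0, -128/5, …
L₀ from L_f via x↦r, Dx↦r'^{-1}Dx.
∫: right-multiply L₀ by Dx.
L = 64·Dx + (2 + 6·x + 6·x^2 + 2·x^3)·Dx^2 + (1 + 4·x + 6·x^2 + 4·x^3 + x^4)·Dx^3  (order 3).
h: a_k = 0, 0, -12, 8, 58, -744/5, …
ICs: h(0) = 0, h′(0) = 0, h′′(0) = -24.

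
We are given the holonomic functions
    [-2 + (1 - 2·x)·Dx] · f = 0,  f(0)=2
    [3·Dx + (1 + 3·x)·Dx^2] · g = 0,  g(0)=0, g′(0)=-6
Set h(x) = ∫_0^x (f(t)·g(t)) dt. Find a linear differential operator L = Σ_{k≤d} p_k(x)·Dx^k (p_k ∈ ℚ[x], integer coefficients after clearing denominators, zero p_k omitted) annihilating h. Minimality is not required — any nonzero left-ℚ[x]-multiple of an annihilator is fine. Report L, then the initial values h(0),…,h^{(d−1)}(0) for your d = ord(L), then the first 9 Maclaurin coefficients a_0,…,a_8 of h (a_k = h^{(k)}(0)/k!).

L = 6·Dx + (1 + 18·x)·Dx^2 + (-1 - x + 6·x^2)·Dx^3  (order 3).
h: a_k = 0, 0, -6, -2, -12, -3, -187/5, 186/35, -5142/35, …
ICs: h(0) = 0, h′(0) = 0, h′′(0) = -12.

f: a_k = 2, 4, 8, 16, 32, 64, 128, 256, 512, …
g: a_k = 0, -6, 9, -18, 81/2, -486/5, 243, -4374/7, 6561/4, …
Sym-product of L_f,L_g gives L₀ (≤ ord 2).
h=∫₀ˣh₀: take L = L₀·Dx.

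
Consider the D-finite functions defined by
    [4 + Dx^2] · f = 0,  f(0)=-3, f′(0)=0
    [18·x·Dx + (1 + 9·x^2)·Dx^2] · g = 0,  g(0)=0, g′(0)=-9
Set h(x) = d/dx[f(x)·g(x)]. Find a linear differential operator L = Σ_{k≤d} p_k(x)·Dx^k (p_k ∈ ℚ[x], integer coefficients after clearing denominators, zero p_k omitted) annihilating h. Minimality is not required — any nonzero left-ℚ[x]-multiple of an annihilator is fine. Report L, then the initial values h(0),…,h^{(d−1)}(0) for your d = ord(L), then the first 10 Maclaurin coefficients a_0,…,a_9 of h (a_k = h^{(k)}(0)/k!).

f: a_k = -3, 0, 6, 0, -2, 0, 4/15, 0, -2/105, 0, …
g: a_k = 0, -9, 0, 27, 0, -729/5, 0, 6561/7, 0, -6561, …
f·g: L₀ = L_f ⊗_s L_g, ord ≤ 2·2.
h=h₀': d/dx-closure on L₀ ⇒ L.
L = (52480 + 1115424·x^2 + 18751824·x^4 + 15209856·x^6 + 3464208·x^8 - 11337408·x^10 + 34012224·x^12) + (31032·x + 1320624·x^3 + 10701720·x^5 + 13646880·x^7 + 18895680·x^9 + 34012224·x^11)·Dx + (13640 + 300780·x^2 + 4978584·x^4 + 5269212·x^6 + 3621672·x^8 + 2834352·x^10 + 17006112·x^12)·Dx^2 + (7758·x + 330156·x^3 + 2675430·x^5 + 3411720·x^7 + 4723920·x^9 + 8503056·x^11)·Dx^3 + (130 + 5481·x^2 + 72657·x^4 + 366687·x^6 + 688905·x^8 + 1417176·x^10 + 2125764·x^12)·Dx^4  (order 4).
h: a_k = 27, 0, -405, 0, 3087, 0, -131007/5, 0, 8065791/35, 0, …
ICs: h(0) = 27, h′(0) = 0, h′′(0) = -810, h′′′(0) = 0.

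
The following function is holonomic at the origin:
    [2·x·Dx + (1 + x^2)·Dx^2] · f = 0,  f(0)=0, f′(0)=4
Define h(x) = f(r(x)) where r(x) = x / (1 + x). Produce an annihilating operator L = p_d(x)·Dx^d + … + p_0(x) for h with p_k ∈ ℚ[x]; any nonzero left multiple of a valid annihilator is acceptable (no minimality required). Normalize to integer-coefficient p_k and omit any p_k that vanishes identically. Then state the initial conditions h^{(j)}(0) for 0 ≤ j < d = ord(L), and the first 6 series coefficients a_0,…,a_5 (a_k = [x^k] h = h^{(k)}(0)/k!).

L = (2 + 4·x)·Dx + (1 + 2·x + 2·x^2)·Dx^2  (order 2).
h: a_k = 0, 4, -4, 8/3, 0, -16/5, …
ICs: h(0) = 0, h′(0) = 4.

f: a_k = 0, 4, 0, -4/3, 0, 4/5, …
Substitute x→r, Dx→(1/r')Dx; clear ⇒ L₀.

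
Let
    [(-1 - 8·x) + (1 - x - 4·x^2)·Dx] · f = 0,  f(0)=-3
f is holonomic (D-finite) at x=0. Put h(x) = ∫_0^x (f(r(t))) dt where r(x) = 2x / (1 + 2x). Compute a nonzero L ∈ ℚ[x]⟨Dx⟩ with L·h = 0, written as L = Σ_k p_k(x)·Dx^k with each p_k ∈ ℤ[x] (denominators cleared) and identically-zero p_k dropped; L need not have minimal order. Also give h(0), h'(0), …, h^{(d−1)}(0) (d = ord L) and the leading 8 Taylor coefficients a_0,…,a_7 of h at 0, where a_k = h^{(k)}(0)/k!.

f: a_k = -3, -3, -15, -27, -87, -195, -543, -1323, …
L₀ from L_f via x↦r, Dx↦r'^{-1}Dx.
h=∫h₀ ⇒ L = L₀·Dx.
L = (2 + 36·x)·Dx + (-1 - 4·x + 12·x^2 + 32·x^3)·Dx^2  (order 2).
h: a_k = 0, -3, -3, -16, 0, -768/5, 256, -15360/7, …
ICs: h(0) = 0, h′(0) = -3.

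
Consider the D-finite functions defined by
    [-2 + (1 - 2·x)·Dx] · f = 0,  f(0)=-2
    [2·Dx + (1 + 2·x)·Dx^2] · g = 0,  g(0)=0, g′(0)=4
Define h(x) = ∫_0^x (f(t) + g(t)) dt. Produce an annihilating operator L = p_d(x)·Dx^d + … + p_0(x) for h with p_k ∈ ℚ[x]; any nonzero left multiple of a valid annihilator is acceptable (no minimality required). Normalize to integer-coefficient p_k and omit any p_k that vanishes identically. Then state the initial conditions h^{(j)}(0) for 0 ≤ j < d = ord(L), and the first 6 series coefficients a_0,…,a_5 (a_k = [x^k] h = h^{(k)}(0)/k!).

f: a_k = -2, -4, -8, -16, -32, -64, …
g: a_k = 0, 4, -4, 16/3, -8, 64/5, …
f+g: L₀ = lclm(L_f,L_g), ord ≤ 1+2.
Integrate: L := L₀·Dx.
L = (40 + 16·x)·Dx^2 + (8 + 64·x + 32·x^2)·Dx^3 + (-3 - 2·x + 12·x^2 + 8·x^3)·Dx^4  (order 4).
h: a_k = 0, -2, 0, -4, -8/3, -8, …
ICs: h(0) = 0, h′(0) = -2, h′′(0) = 0, h′′′(0) = -24.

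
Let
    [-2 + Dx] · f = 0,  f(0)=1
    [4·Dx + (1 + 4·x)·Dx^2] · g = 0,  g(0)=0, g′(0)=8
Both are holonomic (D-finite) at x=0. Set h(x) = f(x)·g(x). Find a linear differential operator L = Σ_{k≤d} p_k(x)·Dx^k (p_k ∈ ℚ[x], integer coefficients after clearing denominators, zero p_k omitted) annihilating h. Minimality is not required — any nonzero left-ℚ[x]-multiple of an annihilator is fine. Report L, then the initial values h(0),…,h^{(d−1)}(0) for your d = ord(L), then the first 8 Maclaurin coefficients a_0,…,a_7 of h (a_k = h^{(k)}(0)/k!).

f: a_k = 1, 2, 2, 4/3, 2/3, 4/15, 4/45, 8/315, …
g: a_k = 0, 8, -16, 128/3, -128, 2048/5, -4096/3, 32768/7, …
Sym-product of L_f,L_g gives L₀ (≤ ord 2).
L = (-4 + 16·x) - 16·x·Dx + (1 + 4·x)·Dx^2  (order 2).
h: a_k = 0, 8, 0, 80/3, -64, 3344/15, -6784/9, 826528/315, …
ICs: h(0) = 0, h′(0) = 8.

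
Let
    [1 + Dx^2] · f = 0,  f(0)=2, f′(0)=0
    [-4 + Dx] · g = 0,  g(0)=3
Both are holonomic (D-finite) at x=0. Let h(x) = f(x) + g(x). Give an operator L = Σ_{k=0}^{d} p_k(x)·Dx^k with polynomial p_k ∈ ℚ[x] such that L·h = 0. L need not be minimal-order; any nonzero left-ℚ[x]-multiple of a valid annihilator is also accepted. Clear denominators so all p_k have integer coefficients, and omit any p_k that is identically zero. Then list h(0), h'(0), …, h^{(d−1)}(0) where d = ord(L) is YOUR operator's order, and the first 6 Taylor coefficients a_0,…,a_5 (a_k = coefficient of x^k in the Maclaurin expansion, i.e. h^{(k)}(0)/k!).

f: a_k = 2, 0, -1, 0, 1/12, 0, …
g: a_k = 3, 12, 24, 32, 32, 128/5, …
Sum ⇒ L₀ = lclm(L_f,L_g) in ℚ(x)⟨Dx⟩.
L = -4 + Dx - 4·Dx^2 + Dx^3  (order 3).
h: a_k = 5, 12, 23, 32, 385/12, 128/5, …
ICs: h(0) = 5, h′(0) = 12, h′′(0) = 46.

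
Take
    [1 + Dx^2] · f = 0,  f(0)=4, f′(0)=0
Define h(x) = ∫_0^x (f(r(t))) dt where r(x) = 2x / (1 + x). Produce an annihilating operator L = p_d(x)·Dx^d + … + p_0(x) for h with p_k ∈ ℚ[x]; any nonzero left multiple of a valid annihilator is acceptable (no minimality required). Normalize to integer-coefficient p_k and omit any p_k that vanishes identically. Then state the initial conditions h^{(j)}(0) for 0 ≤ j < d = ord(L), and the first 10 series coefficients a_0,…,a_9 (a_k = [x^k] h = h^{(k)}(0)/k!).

f: a_k = 4, 0, -2, 0, 1/6, 0, -1/180, 0, 1/10080, 0, …
Substitute x→r, Dx→(1/r')Dx; clear ⇒ L₀.
h=∫h₀ ⇒ L = L₀·Dx.
L = 4·Dx + (2 + 6·x + 6·x^2 + 2·x^3)·Dx^2 + (1 + 4·x + 6·x^2 + 4·x^3 + x^4)·Dx^3  (order 3).
h: a_k = 0, 4, 0, -8/3, 4, -64/15, 32/9, -88/45, -2/5, 9416/2835, …
ICs: h(0) = 0, h′(0) = 4, h′′(0) = 0.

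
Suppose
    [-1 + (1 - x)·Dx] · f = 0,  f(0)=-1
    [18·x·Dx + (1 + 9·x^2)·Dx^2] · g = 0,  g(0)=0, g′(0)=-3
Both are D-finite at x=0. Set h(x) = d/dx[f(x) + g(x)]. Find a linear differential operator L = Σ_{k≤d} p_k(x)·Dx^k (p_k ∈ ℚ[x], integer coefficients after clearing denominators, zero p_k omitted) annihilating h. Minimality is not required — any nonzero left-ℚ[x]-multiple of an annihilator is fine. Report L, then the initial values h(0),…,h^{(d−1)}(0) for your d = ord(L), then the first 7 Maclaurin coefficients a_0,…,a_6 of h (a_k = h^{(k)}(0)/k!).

L = (-18 + 72·x + 486·x^2) + (12 - 18·x - 180·x^2 + 486·x^3)·Dx + (-1 - 8·x - 72·x^3 + 81·x^4)·Dx^2  (order 2).
h: a_k = -4, -2, 24, -4, -248, -6, 2180, …
ICs: h(0) = -4, h′(0) = -2.

f: a_k = -1, -1, -1, -1, -1, -1, -1, …
g: a_k = 0, -3, 0, 9, 0, -243/5, 0, …
h₀=f+g: left-lcm gives L₀, ord ≤ 3.
h₀' ⇒ L via d/dx closure of L₀.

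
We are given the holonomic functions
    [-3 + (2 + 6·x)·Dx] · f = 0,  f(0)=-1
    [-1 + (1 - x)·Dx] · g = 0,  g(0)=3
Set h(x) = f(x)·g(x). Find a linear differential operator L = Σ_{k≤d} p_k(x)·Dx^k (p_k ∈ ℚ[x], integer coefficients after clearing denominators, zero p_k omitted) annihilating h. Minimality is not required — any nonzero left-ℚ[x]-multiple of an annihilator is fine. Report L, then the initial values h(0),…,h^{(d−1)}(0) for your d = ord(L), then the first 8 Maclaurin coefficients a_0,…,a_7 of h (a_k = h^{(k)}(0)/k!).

f: a_k = -1, -3/2, 9/8, -27/16, 405/128, -1701/256, 15309/1024, -72171/2048, …
g: a_k = 3, 3, 3, 3, 3, 3, 3, 3, …
L₀ := L_f ⊗_s L_g (sym. prod.), ord ≤ 1.
L = (5 + 3·x) + (-2 - 4·x + 6·x^2)·Dx  (order 1).
h: a_k = -3, -15/2, -33/8, -147/16, 39/128, -5025/256, 25827/1024, -164859/2048, …
ICs: h(0) = -3.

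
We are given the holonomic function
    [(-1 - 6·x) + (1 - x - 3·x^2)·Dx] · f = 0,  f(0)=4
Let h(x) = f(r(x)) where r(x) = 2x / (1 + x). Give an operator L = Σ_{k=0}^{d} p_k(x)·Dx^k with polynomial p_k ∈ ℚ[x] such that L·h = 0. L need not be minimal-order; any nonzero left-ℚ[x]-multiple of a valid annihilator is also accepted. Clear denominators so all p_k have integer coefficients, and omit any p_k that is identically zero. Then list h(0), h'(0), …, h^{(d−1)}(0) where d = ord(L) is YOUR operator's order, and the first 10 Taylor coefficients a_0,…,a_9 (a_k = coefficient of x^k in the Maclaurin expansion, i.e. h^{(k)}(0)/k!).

L = (2 + 26·x) + (-1 - x + 13·x^2 + 13·x^3)·Dx  (order 1).
h: a_k = 4, 8, 56, 104, 728, 1352, 9464, 17576, 123032, 228488, …
ICs: h(0) = 4.

f: a_k = 4, 4, 16, 28, 76, 160, 388, 868, 2032, 4636, …
L₀ from L_f via x↦r, Dx↦r'^{-1}Dx.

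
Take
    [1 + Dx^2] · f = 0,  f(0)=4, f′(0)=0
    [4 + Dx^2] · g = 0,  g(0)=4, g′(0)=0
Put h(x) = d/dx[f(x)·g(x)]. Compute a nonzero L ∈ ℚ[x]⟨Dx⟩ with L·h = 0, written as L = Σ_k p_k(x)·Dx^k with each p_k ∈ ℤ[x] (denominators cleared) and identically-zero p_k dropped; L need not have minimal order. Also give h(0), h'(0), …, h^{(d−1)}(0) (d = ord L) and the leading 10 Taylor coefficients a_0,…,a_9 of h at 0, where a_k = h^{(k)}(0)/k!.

f: a_k = 4, 0, -2, 0, 1/6, 0, -1/180, 0, 1/10080, 0, …
g: a_k = 4, 0, -8, 0, 8/3, 0, -16/45, 0, 8/315, 0, …
L₀ := L_f ⊗_s L_g (sym. prod.), ord ≤ 4.
h=h₀': d/dx-closure on L₀ ⇒ L.
L = 9 + 10·Dx^2 + Dx^4  (order 4).
h: a_k = 0, -80, 0, 328/3, 0, -146/3, 0, 3281/315, 0, -5905/4536, …
ICs: h(0) = 0, h′(0) = -80, h′′(0) = 0, h′′′(0) = 656.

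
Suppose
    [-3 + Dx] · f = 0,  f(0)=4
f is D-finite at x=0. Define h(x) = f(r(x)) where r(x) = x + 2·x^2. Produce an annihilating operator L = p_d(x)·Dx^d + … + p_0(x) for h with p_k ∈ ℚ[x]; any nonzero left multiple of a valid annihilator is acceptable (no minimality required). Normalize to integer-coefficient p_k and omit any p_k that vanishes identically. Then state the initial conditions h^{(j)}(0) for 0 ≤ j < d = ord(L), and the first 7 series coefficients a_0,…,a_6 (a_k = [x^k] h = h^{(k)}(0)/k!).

f: a_k = 4, 12, 18, 18, 27/2, 81/10, 81/20, …
Substitute x→r, Dx→(1/r')Dx; clear ⇒ L₀.
L = (-3 - 12·x) + Dx  (order 1).
h: a_k = 4, 12, 42, 90, 387/2, 3321/10, 11061/20, …
ICs: h(0) = 4.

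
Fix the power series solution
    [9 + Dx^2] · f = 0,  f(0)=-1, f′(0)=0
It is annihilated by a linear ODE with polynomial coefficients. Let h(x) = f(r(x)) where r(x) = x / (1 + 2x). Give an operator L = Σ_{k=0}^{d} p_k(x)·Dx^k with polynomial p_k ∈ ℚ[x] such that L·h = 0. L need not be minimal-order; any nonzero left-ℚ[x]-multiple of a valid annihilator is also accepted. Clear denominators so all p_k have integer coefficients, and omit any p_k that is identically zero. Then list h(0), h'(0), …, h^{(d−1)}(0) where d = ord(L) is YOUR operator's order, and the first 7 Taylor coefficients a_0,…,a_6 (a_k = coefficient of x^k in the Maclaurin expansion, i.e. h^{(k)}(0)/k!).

L = 9 + (4 + 24·x + 48·x^2 + 32·x^3)·Dx + (1 + 8·x + 24·x^2 + 32·x^3 + 16·x^4)·Dx^2  (order 2).
h: a_k = -1, 0, 9/2, -18, 405/8, -117, 18081/80, …
ICs: h(0) = -1, h′(0) = 0.

f: a_k = -1, 0, 9/2, 0, -27/8, 0, 81/80, …
Substitute x→r, Dx→(1/r')Dx; clear ⇒ L₀.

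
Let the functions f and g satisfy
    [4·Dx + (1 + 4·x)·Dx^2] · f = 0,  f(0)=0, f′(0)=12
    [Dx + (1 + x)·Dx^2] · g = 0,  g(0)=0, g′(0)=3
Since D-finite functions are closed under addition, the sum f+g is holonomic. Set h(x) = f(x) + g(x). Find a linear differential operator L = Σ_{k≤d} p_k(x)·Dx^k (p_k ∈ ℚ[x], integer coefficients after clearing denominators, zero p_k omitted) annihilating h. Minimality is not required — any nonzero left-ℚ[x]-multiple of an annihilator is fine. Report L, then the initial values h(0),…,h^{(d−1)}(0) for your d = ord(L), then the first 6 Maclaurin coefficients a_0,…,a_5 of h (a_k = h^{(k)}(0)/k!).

L = 8·Dx + (10 + 16·x)·Dx^2 + (1 + 5·x + 4·x^2)·Dx^3  (order 3).
h: a_k = 0, 15, -51/2, 65, -771/4, 615, …
ICs: h(0) = 0, h′(0) = 15, h′′(0) = -51.

f: a_k = 0, 12, -24, 64, -192, 3072/5, …
g: a_k = 0, 3, -3/2, 1, -3/4, 3/5, …
h₀=f+g: left-lcm gives L₀, ord ≤ 4.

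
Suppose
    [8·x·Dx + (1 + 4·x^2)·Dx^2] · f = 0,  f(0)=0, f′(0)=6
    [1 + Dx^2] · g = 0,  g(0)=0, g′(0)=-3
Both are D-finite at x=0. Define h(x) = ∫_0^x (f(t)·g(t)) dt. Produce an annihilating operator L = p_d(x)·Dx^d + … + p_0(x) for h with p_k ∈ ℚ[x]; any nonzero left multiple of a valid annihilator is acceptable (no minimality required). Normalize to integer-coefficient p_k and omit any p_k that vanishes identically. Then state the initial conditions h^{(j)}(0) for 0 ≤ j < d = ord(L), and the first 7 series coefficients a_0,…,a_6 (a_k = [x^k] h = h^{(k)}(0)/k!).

L = (85 + 944·x^2 + 416·x^4 + 256·x^6 + 256·x^8)·Dx + (144·x + 704·x^3 + 768·x^5 + 1024·x^7)·Dx^2 + (90 + 992·x^2 + 576·x^4 + 512·x^6 + 512·x^8)·Dx^3 + (144·x + 704·x^3 + 768·x^5 + 1024·x^7)·Dx^4 + (5 + 48·x^2 + 160·x^4 + 256·x^6 + 256·x^8)·Dx^5  (order 5).
h: a_k = 0, 0, 0, -6, 0, 27/5, 0, …
ICs: h(0) = 0, h′(0) = 0, h′′(0) = 0, h′′′(0) = -36, h′′′′(0) = 0.

f: a_k = 0, 6, 0, -8, 0, 96/5, 0, …
g: a_k = 0, -3, 0, 1/2, 0, -1/40, 0, …
Product ⇒ symmetric product L₀, ord ≤ 4.
h=∫₀ˣh₀: take L = L₀·Dx.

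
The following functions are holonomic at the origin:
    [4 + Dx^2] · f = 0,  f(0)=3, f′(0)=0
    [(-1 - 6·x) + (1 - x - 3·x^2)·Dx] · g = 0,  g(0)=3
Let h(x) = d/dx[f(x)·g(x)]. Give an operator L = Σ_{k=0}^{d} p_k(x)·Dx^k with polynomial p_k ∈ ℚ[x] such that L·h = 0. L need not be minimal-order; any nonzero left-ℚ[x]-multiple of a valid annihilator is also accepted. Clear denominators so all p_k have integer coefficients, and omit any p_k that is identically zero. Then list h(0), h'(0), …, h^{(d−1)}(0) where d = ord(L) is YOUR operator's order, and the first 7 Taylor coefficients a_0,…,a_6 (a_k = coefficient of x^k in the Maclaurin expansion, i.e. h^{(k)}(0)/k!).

f: a_k = 3, 0, -6, 0, 2, 0, -4/15, …
g: a_k = 3, 3, 12, 21, 57, 120, 291, …
L₀ := L_f ⊗_s L_g (sym. prod.), ord ≤ 2.
h=h₀': d/dx-closure on L₀ ⇒ L.
L = (10 - 16·x - 40·x^2 + 48·x^3 + 72·x^4) + (5 + 34·x + 36·x^2 + 72·x^3)·Dx + (-1 - x - x^2 + 12·x^3 + 18·x^4)·Dx^2  (order 2).
h: a_k = 9, 36, 135, 420, 1200, 16626/5, 44597/5, …
ICs: h(0) = 9, h′(0) = 36.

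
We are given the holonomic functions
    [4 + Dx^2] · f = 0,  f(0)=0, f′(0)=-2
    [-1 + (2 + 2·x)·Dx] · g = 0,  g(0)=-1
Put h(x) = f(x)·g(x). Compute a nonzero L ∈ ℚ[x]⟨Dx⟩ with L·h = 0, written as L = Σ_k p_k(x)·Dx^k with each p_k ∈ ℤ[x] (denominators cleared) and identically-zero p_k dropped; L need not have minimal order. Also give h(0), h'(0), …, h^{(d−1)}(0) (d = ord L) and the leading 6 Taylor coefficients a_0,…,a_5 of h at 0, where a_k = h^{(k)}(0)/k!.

f: a_k = 0, -2, 0, 4/3, 0, -4/15, …
g: a_k = -1, -1/2, 1/8, -1/16, 5/128, -7/256, …
Product ⇒ symmetric product L₀, ord ≤ 2.
L = (19 + 32·x + 16·x^2) + (-4 - 4·x)·Dx + (4 + 8·x + 4·x^2)·Dx^2  (order 2).
h: a_k = 0, 2, 1, -19/12, -13/24, 341/960, …
ICs: h(0) = 0, h′(0) = 2.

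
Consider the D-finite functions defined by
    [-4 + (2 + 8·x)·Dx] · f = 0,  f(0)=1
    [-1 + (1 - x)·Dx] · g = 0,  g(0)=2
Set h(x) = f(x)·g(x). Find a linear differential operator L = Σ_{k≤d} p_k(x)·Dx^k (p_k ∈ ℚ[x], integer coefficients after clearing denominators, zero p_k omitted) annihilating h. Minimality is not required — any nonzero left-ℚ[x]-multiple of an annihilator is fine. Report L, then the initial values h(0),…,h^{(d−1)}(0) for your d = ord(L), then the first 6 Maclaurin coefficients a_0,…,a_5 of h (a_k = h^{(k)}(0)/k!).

L = (3 + 2·x) + (-1 - 3·x + 4·x^2)·Dx  (order 1).
h: a_k = 2, 6, 2, 10, -10, 46, …
ICs: h(0) = 2.

f: a_k = 1, 2, -2, 4, -10, 28, …
g: a_k = 2, 2, 2, 2, 2, 2, …
h₀=f·g: eliminate ⇒ L₀, order ≤ 1·1.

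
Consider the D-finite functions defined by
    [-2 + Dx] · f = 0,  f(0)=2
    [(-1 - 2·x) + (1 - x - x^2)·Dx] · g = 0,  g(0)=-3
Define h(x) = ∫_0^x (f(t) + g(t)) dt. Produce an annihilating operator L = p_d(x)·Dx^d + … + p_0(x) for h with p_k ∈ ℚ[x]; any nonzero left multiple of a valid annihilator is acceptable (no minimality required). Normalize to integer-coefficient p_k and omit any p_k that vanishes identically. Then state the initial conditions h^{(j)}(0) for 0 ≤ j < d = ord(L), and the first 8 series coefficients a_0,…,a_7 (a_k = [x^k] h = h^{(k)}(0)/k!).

L = (4 + 8·x + 24·x^2 + 8·x^3)·Dx + (-14·x - 10·x^2 + 8·x^3 + 4·x^4)·Dx^2 + (-1 + 5·x - x^2 - 6·x^3 - 2·x^4)·Dx^3  (order 3).
h: a_k = 0, -1, 1/2, -2/3, -19/12, -41/15, -176/45, -1747/315, …
ICs: h(0) = 0, h′(0) = -1, h′′(0) = 1.

f: a_k = 2, 4, 4, 8/3, 4/3, 8/15, 8/45, 16/315, …
g: a_k = -3, -3, -6, -9, -15, -24, -39, -63, …
Weyl lclm of L_f,L_g ⇒ L₀ (ord ≤ 2).
h=∫h₀ ⇒ L = L₀·Dx.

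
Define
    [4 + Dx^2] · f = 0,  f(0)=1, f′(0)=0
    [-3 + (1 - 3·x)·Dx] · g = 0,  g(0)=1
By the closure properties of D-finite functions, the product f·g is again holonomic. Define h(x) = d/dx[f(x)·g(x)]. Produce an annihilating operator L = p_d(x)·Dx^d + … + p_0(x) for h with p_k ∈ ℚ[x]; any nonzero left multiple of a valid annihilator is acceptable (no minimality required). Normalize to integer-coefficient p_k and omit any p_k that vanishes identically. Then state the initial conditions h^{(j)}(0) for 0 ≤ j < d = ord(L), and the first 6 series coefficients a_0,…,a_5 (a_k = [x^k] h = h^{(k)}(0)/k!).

f: a_k = 1, 0, -2, 0, 2/3, 0, …
g: a_k = 1, 3, 9, 27, 81, 243, …
L₀ := L_f ⊗_s L_g (sym. prod.), ord ≤ 2.
h₀' ⇒ L via d/dx closure of L₀.
L = (-14 - 24·x + 36·x^2) + (-6 + 18·x)·Dx + (1 - 6·x + 9·x^2)·Dx^2  (order 2).
h: a_k = 3, 14, 63, 764/3, 955, 51562/15, …
ICs: h(0) = 3, h′(0) = 14.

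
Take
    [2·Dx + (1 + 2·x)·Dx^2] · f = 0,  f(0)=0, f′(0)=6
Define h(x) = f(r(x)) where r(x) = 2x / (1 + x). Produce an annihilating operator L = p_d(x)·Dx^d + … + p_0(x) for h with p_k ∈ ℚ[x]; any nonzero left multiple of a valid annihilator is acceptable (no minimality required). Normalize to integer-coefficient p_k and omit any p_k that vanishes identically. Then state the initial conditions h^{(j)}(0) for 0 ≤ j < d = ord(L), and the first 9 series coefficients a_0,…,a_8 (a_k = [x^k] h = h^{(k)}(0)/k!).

f: a_k = 0, 6, -6, 8, -12, 96/5, -32, 384/7, -96, …
h₀=f(r): pull back L_f along r ⇒ L₀.
L = (6 + 10·x)·Dx + (1 + 6·x + 5·x^2)·Dx^2  (order 2).
h: a_k = 0, 12, -36, 124, -468, 9372/5, -7812, 234372/7, -146484, …
ICs: h(0) = 0, h′(0) = 12.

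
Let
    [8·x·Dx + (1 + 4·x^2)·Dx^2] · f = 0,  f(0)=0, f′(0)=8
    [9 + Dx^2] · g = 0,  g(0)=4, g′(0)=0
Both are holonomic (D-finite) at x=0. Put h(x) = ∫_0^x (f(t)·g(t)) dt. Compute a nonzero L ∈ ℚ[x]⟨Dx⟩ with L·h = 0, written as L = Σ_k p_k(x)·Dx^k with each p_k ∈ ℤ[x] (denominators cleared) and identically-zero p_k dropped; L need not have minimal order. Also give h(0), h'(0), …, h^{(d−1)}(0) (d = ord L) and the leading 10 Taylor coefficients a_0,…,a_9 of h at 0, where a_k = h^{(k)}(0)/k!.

L = (2925 + 31536·x^2 + 95904·x^4 + 186624·x^6 + 186624·x^8)·Dx + (2448·x + 20160·x^3 + 62208·x^5 + 82944·x^7)·Dx^2 + (442 + 5088·x^2 + 19008·x^4 + 41472·x^6 + 41472·x^8)·Dx^3 + (272·x + 2240·x^3 + 6912·x^5 + 9216·x^7)·Dx^4 + (13 + 176·x^2 + 928·x^4 + 2304·x^6 + 2304·x^8)·Dx^5  (order 5).
h: a_k = 0, 0, 16, 0, -140/3, 0, 1006/15, 0, -16271/140, 0, …
ICs: h(0) = 0, h′(0) = 0, h′′(0) = 32, h′′′(0) = 0, h′′′′(0) = -1120.

f: a_k = 0, 8, 0, -32/3, 0, 128/5, 0, -512/7, 0, 2048/9, …
g: a_k = 4, 0, -18, 0, 27/2, 0, -81/20, 0, 729/1120, 0, …
h₀=f·g: eliminate ⇒ L₀, order ≤ 2·2.
∫: right-multiply L₀ by Dx.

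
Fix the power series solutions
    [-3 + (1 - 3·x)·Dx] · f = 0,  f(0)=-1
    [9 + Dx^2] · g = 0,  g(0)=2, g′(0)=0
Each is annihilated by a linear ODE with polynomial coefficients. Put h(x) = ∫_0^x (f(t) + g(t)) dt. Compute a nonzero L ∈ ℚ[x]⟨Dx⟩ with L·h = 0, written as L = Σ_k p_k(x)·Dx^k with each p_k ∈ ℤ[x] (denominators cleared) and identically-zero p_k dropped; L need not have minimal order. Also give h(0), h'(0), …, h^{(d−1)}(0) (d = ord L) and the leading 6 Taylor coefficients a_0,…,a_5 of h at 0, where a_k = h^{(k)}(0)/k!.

f: a_k = -1, -3, -9, -27, -81, -243, …
g: a_k = 2, 0, -9, 0, 27/4, 0, …
Weyl lclm of L_f,L_g ⇒ L₀ (ord ≤ 3).
h=∫h₀ ⇒ L = L₀·Dx.
L = (63 - 54·x + 81·x^2)·Dx + (-9 + 45·x - 81·x^2 + 81·x^3)·Dx^2 + (7 - 6·x + 9·x^2)·Dx^3 + (-1 + 5·x - 9·x^2 + 9·x^3)·Dx^4  (order 4).
h: a_k = 0, 1, -3/2, -6, -27/4, -297/20, …
ICs: h(0) = 0, h′(0) = 1, h′′(0) = -3, h′′′(0) = -36.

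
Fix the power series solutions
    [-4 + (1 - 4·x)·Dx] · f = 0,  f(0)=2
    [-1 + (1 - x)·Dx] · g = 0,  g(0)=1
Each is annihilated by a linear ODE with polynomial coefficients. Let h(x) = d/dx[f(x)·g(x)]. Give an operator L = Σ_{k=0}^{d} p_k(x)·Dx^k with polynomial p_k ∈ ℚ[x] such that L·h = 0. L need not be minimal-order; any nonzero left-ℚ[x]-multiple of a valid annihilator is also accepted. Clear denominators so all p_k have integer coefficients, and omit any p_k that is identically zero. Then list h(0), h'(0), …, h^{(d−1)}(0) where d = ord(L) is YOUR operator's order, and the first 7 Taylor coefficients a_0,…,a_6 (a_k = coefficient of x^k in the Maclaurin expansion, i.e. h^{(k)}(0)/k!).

f: a_k = 2, 8, 32, 128, 512, 2048, 8192, …
g: a_k = 1, 1, 1, 1, 1, 1, 1, …
L₀ := L_f ⊗_s L_g (sym. prod.), ord ≤ 1.
h=h₀': d/dx-closure on L₀ ⇒ L.
L = (42 - 120·x + 96·x^2) + (-5 + 33·x - 60·x^2 + 32·x^3)·Dx  (order 1).
h: a_k = 10, 84, 510, 2728, 13650, 65532, 305830, …
ICs: h(0) = 10.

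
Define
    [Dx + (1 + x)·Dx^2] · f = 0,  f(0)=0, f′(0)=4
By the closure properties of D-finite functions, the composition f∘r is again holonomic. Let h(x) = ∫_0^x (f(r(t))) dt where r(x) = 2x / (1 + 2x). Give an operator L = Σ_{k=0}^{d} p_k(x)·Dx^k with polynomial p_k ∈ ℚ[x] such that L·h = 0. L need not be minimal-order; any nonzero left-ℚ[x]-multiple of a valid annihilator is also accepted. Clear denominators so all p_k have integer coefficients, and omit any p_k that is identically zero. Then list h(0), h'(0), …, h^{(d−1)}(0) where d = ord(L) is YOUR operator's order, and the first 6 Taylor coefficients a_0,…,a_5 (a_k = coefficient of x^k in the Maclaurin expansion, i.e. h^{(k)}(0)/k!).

f: a_k = 0, 4, -2, 4/3, -1, 4/5, …
f∘r: x↦r, Dx↦Dx/r' in L_f ⇒ L₀.
h=∫h₀ ⇒ L = L₀·Dx.
L = (6 + 16·x)·Dx^2 + (1 + 6·x + 8·x^2)·Dx^3  (order 3).
h: a_k = 0, 0, 4, -8, 56/3, -48, …
ICs: h(0) = 0, h′(0) = 0, h′′(0) = 8.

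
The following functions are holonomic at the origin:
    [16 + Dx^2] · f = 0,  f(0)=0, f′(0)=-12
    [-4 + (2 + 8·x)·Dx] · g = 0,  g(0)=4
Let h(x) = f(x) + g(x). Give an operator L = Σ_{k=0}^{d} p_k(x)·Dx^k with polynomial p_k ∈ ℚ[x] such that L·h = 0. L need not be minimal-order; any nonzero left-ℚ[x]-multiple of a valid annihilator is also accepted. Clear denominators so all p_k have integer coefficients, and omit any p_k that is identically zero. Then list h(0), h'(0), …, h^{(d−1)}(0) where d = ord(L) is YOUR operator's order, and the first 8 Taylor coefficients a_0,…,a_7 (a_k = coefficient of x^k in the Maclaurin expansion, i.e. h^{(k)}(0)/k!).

f: a_k = 0, -12, 0, 32, 0, -128/5, 0, 1024/105, …
g: a_k = 4, 8, -8, 16, -40, 112, -336, 1056, …
h₀=f+g: left-lcm gives L₀, ord ≤ 3.
L = (-224 - 1024·x - 2048·x^2) + (48 + 704·x + 3072·x^2 + 4096·x^3)·Dx + (-14 - 64·x - 128·x^2)·Dx^2 + (3 + 44·x + 192·x^2 + 256·x^3)·Dx^3  (order 3).
h: a_k = 4, -4, -8, 48, -40, 432/5, -336, 111904/105, …
ICs: h(0) = 4, h′(0) = -4, h′′(0) = -16.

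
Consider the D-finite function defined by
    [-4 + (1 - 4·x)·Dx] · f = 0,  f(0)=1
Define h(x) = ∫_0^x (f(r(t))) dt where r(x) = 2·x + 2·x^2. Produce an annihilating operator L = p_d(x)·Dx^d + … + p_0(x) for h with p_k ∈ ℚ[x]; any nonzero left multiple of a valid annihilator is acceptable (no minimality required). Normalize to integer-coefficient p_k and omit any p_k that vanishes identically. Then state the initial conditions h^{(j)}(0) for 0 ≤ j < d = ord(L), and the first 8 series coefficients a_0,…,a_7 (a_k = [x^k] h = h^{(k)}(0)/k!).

f: a_k = 1, 4, 16, 64, 256, 1024, 4096, 16384, …
Substitute x→r, Dx→(1/r')Dx; clear ⇒ L₀.
h=∫₀ˣh₀: take L = L₀·Dx.
L = (8 + 16·x)·Dx + (-1 + 8·x + 8·x^2)·Dx^2  (order 2).
h: a_k = 0, 1, 4, 24, 160, 5696/5, 8448, 451072/7, …
ICs: h(0) = 0, h′(0) = 1.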